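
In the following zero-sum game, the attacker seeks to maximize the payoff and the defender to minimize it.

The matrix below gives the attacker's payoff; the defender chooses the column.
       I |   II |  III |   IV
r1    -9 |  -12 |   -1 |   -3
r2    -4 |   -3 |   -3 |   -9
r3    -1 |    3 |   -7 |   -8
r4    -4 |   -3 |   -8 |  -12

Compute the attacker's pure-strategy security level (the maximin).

-8

The worst-case payoff for each row is r1: -12, r2: -9, r3: -8, r4: -12.
The best of these is -8.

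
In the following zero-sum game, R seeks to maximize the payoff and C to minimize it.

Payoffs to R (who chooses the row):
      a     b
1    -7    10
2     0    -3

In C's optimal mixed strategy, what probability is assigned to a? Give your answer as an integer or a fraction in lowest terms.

Row minima are -7 and -3, so R's maximin is -3; column maxima are 0 and 10, so C's minimax is 0. These differ, so the equilibrium is in mixed strategies.
Let C play a with probability q. R is indifferent when −7q + 10(1−q) = −3(1−q), giving q = 13/20.

13/20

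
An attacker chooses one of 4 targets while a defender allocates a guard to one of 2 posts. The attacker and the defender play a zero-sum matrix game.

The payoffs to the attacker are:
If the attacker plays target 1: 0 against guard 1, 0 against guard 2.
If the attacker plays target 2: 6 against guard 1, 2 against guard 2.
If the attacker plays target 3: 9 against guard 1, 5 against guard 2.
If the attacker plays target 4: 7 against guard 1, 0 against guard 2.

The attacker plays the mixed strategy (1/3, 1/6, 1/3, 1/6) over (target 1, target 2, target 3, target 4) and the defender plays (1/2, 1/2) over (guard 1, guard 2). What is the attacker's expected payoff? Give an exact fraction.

Against (1/2, 1/2), each row's expected payoff is target 1: 0; target 2: 4; target 3: 7; target 4: 7/2.
Taking the (1/3, 1/6, 1/3, 1/6)-weighted average: (1/3)·(0) + (1/6)·(4) + (1/3)·(7) + (1/6)·(7/2) = 43/12.

43/12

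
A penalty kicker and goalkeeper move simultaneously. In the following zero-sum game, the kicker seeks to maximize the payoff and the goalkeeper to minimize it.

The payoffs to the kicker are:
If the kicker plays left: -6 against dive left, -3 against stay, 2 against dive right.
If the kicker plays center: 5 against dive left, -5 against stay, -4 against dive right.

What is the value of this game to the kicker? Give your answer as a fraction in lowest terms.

-45/13

Column dive right is strictly dominated by stay for the goalkeeper (it gives the kicker more in every row).
The remaining 2×2 game on (left, center) × (dive left, stay) has no saddle point. Let the kicker play left with probability p; indifference gives −6p + 5(1−p) = −3p − 5(1−p), so p = 10/13.
Similarly the goalkeeper's optimal q on dive left is 2/13, and the value is -6·(2/13) + (-3)·(11/13) = -45/13.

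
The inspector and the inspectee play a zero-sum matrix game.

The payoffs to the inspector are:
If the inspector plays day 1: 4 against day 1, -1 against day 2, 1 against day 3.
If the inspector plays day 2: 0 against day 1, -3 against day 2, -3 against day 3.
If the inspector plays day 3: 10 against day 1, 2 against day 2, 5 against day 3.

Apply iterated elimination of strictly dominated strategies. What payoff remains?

Column day 1 is strictly dominated by day 2 for the inspectee (-1<4, -3<0, 2<10); eliminate day 1.
Row day 1 is strictly dominated by row day 3 (2>-1, 5>1); eliminate day 1.
Row day 2 is strictly dominated by row day 3 (2>-3, 5>-3); eliminate day 2.
Column day 3 is strictly dominated by day 2 for the inspectee (2<5); eliminate day 3.
Only (day 3, day 2) remains, with payoff 2.

2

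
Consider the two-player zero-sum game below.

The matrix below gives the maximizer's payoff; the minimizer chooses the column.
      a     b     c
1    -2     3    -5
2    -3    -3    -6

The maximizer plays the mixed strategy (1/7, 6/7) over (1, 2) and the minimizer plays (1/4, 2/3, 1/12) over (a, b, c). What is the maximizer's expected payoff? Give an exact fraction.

-221/84

Against (1/4, 2/3, 1/12), each row's expected payoff is 1: 13/12; 2: -13/4.
Taking the (1/7, 6/7)-weighted average: (1/7)·(13/12) + (6/7)·(-13/4) = -221/84.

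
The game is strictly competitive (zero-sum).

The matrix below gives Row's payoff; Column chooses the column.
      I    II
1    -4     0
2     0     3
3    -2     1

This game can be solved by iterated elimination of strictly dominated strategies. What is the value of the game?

Column II is strictly dominated by I for Column (-4<0, 0<3, -2<1); eliminate II.
Row 3 is strictly dominated by row 2 (0>-2); eliminate 3.
Row 1 is strictly dominated by row 2 (0>-4); eliminate 1.
Only (2, I) remains, with payoff 0.

0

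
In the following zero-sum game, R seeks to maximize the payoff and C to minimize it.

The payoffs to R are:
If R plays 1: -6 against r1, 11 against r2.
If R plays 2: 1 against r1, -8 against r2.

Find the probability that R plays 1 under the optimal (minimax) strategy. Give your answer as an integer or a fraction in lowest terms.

Row minima are -6 and -8, so R's maximin is -6; column maxima are 1 and 11, so C's minimax is 1. These differ, so the equilibrium is in mixed strategies.
Let R play 1 with probability p. C is indifferent when −6p + (1−p) = 11p − 8(1−p), giving p = 9/26.

9/26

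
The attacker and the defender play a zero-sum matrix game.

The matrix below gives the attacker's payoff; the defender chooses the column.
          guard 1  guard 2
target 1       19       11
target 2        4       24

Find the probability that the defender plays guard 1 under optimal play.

13/28

Row minima are 11 and 4, so the attacker's maximin is 11; column maxima are 19 and 24, so the defender's minimax is 19. These differ, so the equilibrium is in mixed strategies.
Let the defender play guard 1 with probability q. The attacker is indifferent when 19q + 11(1−q) = 4q + 24(1−q), giving q = 13/28.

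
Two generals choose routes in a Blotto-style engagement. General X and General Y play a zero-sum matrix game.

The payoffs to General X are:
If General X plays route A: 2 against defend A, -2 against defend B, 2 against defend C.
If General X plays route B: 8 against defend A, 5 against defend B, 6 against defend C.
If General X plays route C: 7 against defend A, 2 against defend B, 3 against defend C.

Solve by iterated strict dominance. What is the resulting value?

Column defend C is strictly dominated by defend B for General Y (-2<2, 5<6, 2<3); eliminate defend C.
Column defend A is strictly dominated by defend B for General Y (-2<2, 5<8, 2<7); eliminate defend A.
Row route C is strictly dominated by row route B (5>2); eliminate route C.
Row route A is strictly dominated by row route B (5>-2); eliminate route A.
Only (route B, defend B) remains, with payoff 5.

5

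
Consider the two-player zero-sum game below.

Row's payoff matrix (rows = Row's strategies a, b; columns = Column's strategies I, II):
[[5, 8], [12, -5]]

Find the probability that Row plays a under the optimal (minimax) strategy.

Row minima are 5 and -5, so Row's maximin is 5; column maxima are 12 and 8, so Column's minimax is 8. These differ, so the equilibrium is in mixed strategies.
Let Row play a with probability p. Column is indifferent when 5p + 12(1−p) = 8p − 5(1−p), giving p = 17/20.

17/20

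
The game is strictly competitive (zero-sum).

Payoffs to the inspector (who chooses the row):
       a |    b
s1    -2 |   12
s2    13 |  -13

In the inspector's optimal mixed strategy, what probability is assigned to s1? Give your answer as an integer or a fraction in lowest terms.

13/20

Row minima are -2 and -13, so the inspector's maximin is -2; column maxima are 13 and 12, so the inspectee's minimax is 12. These differ, so the equilibrium is in mixed strategies.
Let the inspector play s1 with probability p. The inspectee is indifferent when −2p + 13(1−p) = 12p − 13(1−p), giving p = 13/20.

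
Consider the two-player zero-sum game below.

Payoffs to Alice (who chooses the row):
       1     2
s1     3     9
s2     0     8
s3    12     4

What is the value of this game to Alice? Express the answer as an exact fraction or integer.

Row s2 is strictly dominated by row s1, so Alice never plays it.
The remaining 2×2 game on (s1, s3) × (1, 2) has no saddle point. Let Alice play s1 with probability p; indifference gives 3p + 12(1−p) = 9p + 4(1−p), so p = 4/7.
Similarly Bob's optimal q on 1 is 5/14, and the value is 3·(5/14) + (9)·(9/14) = 48/7.

48/7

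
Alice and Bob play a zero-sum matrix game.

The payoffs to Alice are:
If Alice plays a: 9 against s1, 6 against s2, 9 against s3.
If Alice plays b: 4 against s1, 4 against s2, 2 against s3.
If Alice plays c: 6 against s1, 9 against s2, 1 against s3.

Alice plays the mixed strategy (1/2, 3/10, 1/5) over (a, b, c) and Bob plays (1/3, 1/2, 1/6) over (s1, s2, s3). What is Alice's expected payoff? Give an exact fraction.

Against (1/3, 1/2, 1/6), each row's expected payoff is a: 15/2; b: 11/3; c: 20/3.
Taking the (1/2, 3/10, 1/5)-weighted average: (1/2)·(15/2) + (3/10)·(11/3) + (1/5)·(20/3) = 371/60.

371/60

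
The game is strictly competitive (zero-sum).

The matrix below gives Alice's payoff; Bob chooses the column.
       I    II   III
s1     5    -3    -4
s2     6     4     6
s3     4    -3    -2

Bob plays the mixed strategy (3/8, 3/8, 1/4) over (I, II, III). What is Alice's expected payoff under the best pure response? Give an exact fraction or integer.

s1: (5)·(3/8) + (-3)·(3/8) + (-4)·(1/4) = -1/4.
s2: (6)·(3/8) + (4)·(3/8) + (6)·(1/4) = 21/4.
s3: (4)·(3/8) + (-3)·(3/8) + (-2)·(1/4) = -1/8.
The best pure response is s2 with expected payoff 21/4.

21/4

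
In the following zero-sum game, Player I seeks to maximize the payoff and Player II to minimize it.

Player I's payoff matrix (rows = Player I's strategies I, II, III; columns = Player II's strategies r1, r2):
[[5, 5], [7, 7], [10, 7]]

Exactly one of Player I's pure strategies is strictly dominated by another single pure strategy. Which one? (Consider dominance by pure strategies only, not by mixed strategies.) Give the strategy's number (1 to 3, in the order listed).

Compare I with II: 7 > 5, 7 > 5.
So II strictly dominates I for Player I; I is strictly dominated.

1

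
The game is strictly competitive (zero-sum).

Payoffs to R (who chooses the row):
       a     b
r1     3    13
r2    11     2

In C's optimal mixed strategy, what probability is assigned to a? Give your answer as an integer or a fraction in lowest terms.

Row minima are 3 and 2, so R's maximin is 3; column maxima are 11 and 13, so C's minimax is 11. These differ, so the equilibrium is in mixed strategies.
Let C play a with probability q. R is indifferent when 3q + 13(1−q) = 11q + 2(1−q), giving q = 11/19.

11/19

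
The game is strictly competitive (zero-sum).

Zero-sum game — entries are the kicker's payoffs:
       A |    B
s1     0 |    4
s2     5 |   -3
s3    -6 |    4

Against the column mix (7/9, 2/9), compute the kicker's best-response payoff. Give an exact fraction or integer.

29/9

s1: (0)·(7/9) + (4)·(2/9) = 8/9.
s2: (5)·(7/9) + (-3)·(2/9) = 29/9.
s3: (-6)·(7/9) + (4)·(2/9) = -34/9.
The best pure response is s2 with expected payoff 29/9.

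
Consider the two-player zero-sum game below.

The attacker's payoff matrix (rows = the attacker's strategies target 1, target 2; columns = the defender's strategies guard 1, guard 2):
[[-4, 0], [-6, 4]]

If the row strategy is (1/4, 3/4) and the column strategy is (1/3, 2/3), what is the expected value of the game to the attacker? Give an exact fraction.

Against (1/3, 2/3), each row's expected payoff is target 1: -4/3; target 2: 2/3.
Taking the (1/4, 3/4)-weighted average: (1/4)·(-4/3) + (3/4)·(2/3) = 1/6.

1/6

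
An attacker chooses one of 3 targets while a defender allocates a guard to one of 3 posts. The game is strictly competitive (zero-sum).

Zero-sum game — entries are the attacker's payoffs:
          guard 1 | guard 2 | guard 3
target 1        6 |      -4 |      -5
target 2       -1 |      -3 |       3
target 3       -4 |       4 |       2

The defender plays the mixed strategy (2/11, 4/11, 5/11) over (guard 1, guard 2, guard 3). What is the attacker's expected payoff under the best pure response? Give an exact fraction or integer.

18/11

target 1: (6)·(2/11) + (-4)·(4/11) + (-5)·(5/11) = -29/11.
target 2: (-1)·(2/11) + (-3)·(4/11) + (3)·(5/11) = 1/11.
target 3: (-4)·(2/11) + (4)·(4/11) + (2)·(5/11) = 18/11.
The best pure response is target 3 with expected payoff 18/11.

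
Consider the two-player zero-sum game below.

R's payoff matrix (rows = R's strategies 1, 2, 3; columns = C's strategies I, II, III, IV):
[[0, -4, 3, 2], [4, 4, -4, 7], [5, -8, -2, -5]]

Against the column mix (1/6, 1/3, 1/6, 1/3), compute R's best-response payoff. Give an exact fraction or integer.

1: (0)·(1/6) + (-4)·(1/3) + (3)·(1/6) + (2)·(1/3) = -1/6.
2: (4)·(1/6) + (4)·(1/3) + (-4)·(1/6) + (7)·(1/3) = 11/3.
3: (5)·(1/6) + (-8)·(1/3) + (-2)·(1/6) + (-5)·(1/3) = -23/6.
The best pure response is 2 with expected payoff 11/3.

11/3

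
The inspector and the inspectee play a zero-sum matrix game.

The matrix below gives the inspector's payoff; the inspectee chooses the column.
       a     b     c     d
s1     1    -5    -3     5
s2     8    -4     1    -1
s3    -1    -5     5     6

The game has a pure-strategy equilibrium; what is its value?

Row minima: -5, -4, -5 → the inspector's maximin is -4.
Column maxima: 8, -4, 5, 6 → the inspectee's minimax is -4.
They coincide at (s2, b), so the value is -4.

-4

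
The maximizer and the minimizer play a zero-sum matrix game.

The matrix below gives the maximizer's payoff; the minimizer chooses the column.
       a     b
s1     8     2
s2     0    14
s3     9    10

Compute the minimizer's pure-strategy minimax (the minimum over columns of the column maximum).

The worst case (largest entry) in each column is a: 9, b: 14.
The best (smallest) of these is 9.

9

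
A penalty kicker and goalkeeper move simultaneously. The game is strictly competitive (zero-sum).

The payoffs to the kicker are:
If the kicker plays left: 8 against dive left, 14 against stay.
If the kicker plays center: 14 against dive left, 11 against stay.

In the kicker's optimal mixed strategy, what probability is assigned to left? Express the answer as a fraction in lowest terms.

1/3

Row minima are 8 and 11, so the kicker's maximin is 11; column maxima are 14 and 14, so the goalkeeper's minimax is 14. These differ, so the equilibrium is in mixed strategies.
Let the kicker play left with probability p. The goalkeeper is indifferent when 8p + 14(1−p) = 14p + 11(1−p), giving p = 1/3.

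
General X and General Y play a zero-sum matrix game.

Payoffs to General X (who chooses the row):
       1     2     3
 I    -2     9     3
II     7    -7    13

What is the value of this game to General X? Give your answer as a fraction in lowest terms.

49/25

Column 3 is strictly dominated by 1 for General Y (it gives General X more in every row).
The remaining 2×2 game on (I, II) × (1, 2) has no saddle point. Let General X play I with probability p; indifference gives −2p + 7(1−p) = 9p − 7(1−p), so p = 14/25.
Similarly General Y's optimal q on 1 is 16/25, and the value is -2·(16/25) + (9)·(9/25) = 49/25.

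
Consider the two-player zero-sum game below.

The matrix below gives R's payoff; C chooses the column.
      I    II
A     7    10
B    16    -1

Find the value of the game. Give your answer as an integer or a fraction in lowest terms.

167/20

Row minima are 7 and -1, so R's maximin is 7; column maxima are 16 and 10, so C's minimax is 10. These differ, so the equilibrium is in mixed strategies.
Let R play A with probability p. C is indifferent when 7p + 16(1−p) = 10p − (1−p), giving p = 17/20.
Let C play I with probability q. R is indifferent when 7q + 10(1−q) = 16q − (1−q), giving q = 11/20.
The value is 7·(11/20) + (10)·(9/20) = 167/20.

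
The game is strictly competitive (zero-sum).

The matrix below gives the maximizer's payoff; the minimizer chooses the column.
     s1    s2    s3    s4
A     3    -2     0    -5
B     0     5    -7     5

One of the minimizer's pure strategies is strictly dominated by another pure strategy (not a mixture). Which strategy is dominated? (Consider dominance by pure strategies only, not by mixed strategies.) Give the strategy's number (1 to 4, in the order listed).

The minimizer prefers columns that give the maximizer less. Compare s1 with s3: 0 < 3, -7 < 0.
So s3 strictly dominates s1 for the minimizer; s1 is strictly dominated.

1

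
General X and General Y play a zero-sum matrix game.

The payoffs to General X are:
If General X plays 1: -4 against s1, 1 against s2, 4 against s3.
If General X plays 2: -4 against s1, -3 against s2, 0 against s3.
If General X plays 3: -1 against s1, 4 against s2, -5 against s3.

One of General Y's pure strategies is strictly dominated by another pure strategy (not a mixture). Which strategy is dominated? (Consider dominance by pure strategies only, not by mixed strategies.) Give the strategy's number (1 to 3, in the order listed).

General Y prefers columns that give General X less. Compare s2 with s1: -4 < 1, -4 < -3, -1 < 4.
So s1 strictly dominates s2 for General Y; s2 is strictly dominated.

2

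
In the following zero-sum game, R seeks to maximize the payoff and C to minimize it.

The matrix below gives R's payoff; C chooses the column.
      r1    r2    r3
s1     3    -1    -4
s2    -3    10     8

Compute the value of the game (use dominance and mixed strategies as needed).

Column r2 is strictly dominated by r3 for C (it gives R more in every row).
The remaining 2×2 game on (s1, s2) × (r1, r3) has no saddle point. Let R play s1 with probability p; indifference gives 3p − 3(1−p) = −4p + 8(1−p), so p = 11/18.
Similarly C's optimal q on r1 is 2/3, and the value is 3·(2/3) + (-4)·(1/3) = 2/3.

2/3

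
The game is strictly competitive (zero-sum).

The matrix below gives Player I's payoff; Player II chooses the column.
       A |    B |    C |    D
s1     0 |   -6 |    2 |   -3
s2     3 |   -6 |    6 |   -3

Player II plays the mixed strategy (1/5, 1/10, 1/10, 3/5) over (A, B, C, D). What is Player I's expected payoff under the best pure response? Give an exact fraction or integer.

s1: (0)·(1/5) + (-6)·(1/10) + (2)·(1/10) + (-3)·(3/5) = -11/5.
s2: (3)·(1/5) + (-6)·(1/10) + (6)·(1/10) + (-3)·(3/5) = -6/5.
The best pure response is s2 with expected payoff -6/5.

-6/5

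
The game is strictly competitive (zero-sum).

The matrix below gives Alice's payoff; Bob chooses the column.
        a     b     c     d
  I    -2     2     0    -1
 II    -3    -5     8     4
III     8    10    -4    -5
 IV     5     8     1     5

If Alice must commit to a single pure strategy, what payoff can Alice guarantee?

The worst-case payoff for each row is I: -2, II: -5, III: -5, IV: 1.
The best of these is 1.

1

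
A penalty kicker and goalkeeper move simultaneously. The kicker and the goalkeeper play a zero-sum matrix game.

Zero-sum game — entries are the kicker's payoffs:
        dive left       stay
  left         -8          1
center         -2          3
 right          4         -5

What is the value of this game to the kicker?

Row left is strictly dominated by row center, so the kicker never plays it.
The remaining 2×2 game on (center, right) × (dive left, stay) has no saddle point. Let the kicker play center with probability p; indifference gives −2p + 4(1−p) = 3p − 5(1−p), so p = 9/14.
Similarly the goalkeeper's optimal q on dive left is 4/7, and the value is -2·(4/7) + (3)·(3/7) = 1/7.

1/7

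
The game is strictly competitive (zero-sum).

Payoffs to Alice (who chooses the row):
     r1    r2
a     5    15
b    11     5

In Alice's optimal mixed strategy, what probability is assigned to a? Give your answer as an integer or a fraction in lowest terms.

3/8

Row minima are 5 and 5, so Alice's maximin is 5; column maxima are 11 and 15, so Bob's minimax is 11. These differ, so the equilibrium is in mixed strategies.
Let Alice play a with probability p. Bob is indifferent when 5p + 11(1−p) = 15p + 5(1−p), giving p = 3/8.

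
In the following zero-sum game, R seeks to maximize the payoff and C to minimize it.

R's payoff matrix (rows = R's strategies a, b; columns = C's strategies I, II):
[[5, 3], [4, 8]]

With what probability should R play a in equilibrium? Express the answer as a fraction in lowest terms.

Row minima are 3 and 4, so R's maximin is 4; column maxima are 5 and 8, so C's minimax is 5. These differ, so the equilibrium is in mixed strategies.
Let R play a with probability p. C is indifferent when 5p + 4(1−p) = 3p + 8(1−p), giving p = 2/3.

2/3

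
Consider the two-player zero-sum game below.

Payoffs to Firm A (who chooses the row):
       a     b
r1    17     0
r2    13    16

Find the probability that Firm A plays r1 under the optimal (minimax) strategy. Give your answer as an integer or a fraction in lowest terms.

3/20

Row minima are 0 and 13, so Firm A's maximin is 13; column maxima are 17 and 16, so Firm B's minimax is 16. These differ, so the equilibrium is in mixed strategies.
Let Firm A play r1 with probability p. Firm B is indifferent when 17p + 13(1−p) = 16(1−p), giving p = 3/20.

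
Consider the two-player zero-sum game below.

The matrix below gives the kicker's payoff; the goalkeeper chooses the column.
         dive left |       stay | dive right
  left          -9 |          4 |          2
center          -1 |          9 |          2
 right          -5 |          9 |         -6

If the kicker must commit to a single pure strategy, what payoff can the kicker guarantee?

The worst-case payoff for each row is left: -9, center: -1, right: -6.
The best of these is -1.

-1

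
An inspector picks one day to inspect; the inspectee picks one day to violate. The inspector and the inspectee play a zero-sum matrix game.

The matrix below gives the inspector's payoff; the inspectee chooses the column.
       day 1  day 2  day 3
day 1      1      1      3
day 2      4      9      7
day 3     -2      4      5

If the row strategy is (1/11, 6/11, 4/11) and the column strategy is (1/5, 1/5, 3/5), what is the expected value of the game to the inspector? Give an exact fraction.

Against (1/5, 1/5, 3/5), each row's expected payoff is day 1: 11/5; day 2: 34/5; day 3: 17/5.
Taking the (1/11, 6/11, 4/11)-weighted average: (1/11)·(11/5) + (6/11)·(34/5) + (4/11)·(17/5) = 283/55.

283/55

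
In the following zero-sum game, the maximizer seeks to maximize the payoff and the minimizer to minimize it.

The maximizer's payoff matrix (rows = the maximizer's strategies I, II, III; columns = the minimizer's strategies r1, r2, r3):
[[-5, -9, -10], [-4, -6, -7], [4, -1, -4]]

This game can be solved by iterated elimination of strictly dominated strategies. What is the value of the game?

-4

Row II is strictly dominated by row III (4>-4, -1>-6, -4>-7); eliminate II.
Row I is strictly dominated by row III (4>-5, -1>-9, -4>-10); eliminate I.
Column r1 is strictly dominated by r2 for the minimizer (-1<4); eliminate r1.
Column r2 is strictly dominated by r3 for the minimizer (-4<-1); eliminate r2.
Only (III, r3) remains, with payoff -4.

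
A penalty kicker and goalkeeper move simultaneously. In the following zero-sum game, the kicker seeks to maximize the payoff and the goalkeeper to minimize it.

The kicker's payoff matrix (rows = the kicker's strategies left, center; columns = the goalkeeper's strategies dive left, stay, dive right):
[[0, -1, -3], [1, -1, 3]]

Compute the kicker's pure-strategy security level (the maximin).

The worst-case payoff for each row is left: -3, center: -1.
The best of these is -1.

-1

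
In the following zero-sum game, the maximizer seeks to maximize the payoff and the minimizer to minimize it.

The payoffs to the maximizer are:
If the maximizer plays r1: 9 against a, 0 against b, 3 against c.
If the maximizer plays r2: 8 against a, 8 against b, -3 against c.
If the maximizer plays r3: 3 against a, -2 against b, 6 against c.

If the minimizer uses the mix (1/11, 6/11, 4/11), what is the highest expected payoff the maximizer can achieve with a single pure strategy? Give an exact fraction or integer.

r1: (9)·(1/11) + (0)·(6/11) + (3)·(4/11) = 21/11.
r2: (8)·(1/11) + (8)·(6/11) + (-3)·(4/11) = 4.
r3: (3)·(1/11) + (-2)·(6/11) + (6)·(4/11) = 15/11.
The best pure response is r2 with expected payoff 4.

4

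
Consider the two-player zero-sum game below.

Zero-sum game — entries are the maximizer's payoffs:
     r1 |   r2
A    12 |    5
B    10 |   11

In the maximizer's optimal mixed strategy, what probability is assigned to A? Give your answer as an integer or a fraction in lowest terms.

Row minima are 5 and 10, so the maximizer's maximin is 10; column maxima are 12 and 11, so the minimizer's minimax is 11. These differ, so the equilibrium is in mixed strategies.
Let the maximizer play A with probability p. The minimizer is indifferent when 12p + 10(1−p) = 5p + 11(1−p), giving p = 1/8.

1/8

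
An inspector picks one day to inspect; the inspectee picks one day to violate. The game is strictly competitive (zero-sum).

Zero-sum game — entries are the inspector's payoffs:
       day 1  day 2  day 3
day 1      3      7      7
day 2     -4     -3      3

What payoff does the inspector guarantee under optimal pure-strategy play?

Row minima: 3, -4 → the inspector's maximin is 3.
Column maxima: 3, 7, 7 → the inspectee's minimax is 3.
They coincide at (day 1, day 1), so the value is 3.

3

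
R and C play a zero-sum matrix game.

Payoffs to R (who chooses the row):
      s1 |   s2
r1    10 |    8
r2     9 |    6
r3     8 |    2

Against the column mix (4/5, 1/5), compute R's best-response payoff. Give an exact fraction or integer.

48/5

r1: (10)·(4/5) + (8)·(1/5) = 48/5.
r2: (9)·(4/5) + (6)·(1/5) = 42/5.
r3: (8)·(4/5) + (2)·(1/5) = 34/5.
The best pure response is r1 with expected payoff 48/5.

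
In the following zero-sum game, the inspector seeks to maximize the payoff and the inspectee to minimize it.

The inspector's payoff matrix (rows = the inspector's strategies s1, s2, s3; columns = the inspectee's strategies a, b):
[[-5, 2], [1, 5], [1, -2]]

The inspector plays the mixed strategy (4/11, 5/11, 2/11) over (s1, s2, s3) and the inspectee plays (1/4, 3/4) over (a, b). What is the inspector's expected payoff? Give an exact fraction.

37/22

Against (1/4, 3/4), each row's expected payoff is s1: 1/4; s2: 4; s3: -5/4.
Taking the (4/11, 5/11, 2/11)-weighted average: (4/11)·(1/4) + (5/11)·(4) + (2/11)·(-5/4) = 37/22.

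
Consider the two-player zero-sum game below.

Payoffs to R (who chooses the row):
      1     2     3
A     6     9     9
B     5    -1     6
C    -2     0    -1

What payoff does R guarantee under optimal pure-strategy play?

Row minima: 6, -1, -2 → R's maximin is 6.
Column maxima: 6, 9, 9 → C's minimax is 6.
They coincide at (A, 1), so the value is 6.

6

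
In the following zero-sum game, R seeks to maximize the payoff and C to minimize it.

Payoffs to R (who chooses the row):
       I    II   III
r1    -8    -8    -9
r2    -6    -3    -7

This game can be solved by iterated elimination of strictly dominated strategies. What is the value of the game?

Column I is strictly dominated by III for C (-9<-8, -7<-6); eliminate I.
Column II is strictly dominated by III for C (-9<-8, -7<-3); eliminate II.
Row r1 is strictly dominated by row r2 (-7>-9); eliminate r1.
Only (r2, III) remains, with payoff -7.

-7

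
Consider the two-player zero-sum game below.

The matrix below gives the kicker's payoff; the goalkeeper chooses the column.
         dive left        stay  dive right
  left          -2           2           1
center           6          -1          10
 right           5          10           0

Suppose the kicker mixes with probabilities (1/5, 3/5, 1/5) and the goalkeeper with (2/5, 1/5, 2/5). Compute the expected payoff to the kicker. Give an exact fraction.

113/25

Against (2/5, 1/5, 2/5), each row's expected payoff is left: 0; center: 31/5; right: 4.
Taking the (1/5, 3/5, 1/5)-weighted average: (1/5)·(0) + (3/5)·(31/5) + (1/5)·(4) = 113/25.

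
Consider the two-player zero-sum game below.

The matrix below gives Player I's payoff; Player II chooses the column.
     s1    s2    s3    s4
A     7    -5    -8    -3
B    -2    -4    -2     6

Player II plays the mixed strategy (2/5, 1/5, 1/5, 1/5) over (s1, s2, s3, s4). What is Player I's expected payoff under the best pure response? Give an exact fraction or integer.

A: (7)·(2/5) + (-5)·(1/5) + (-8)·(1/5) + (-3)·(1/5) = -2/5.
B: (-2)·(2/5) + (-4)·(1/5) + (-2)·(1/5) + (6)·(1/5) = -4/5.
The best pure response is A with expected payoff -2/5.

-2/5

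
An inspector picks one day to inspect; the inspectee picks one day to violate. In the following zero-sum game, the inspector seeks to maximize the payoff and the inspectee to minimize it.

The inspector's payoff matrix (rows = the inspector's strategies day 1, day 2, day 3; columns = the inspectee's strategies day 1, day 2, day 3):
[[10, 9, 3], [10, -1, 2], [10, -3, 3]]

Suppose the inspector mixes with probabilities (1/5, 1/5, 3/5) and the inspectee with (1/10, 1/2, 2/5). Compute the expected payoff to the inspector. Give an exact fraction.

101/50

Against (1/10, 1/2, 2/5), each row's expected payoff is day 1: 67/10; day 2: 13/10; day 3: 7/10.
Taking the (1/5, 1/5, 3/5)-weighted average: (1/5)·(67/10) + (1/5)·(13/10) + (3/5)·(7/10) = 101/50.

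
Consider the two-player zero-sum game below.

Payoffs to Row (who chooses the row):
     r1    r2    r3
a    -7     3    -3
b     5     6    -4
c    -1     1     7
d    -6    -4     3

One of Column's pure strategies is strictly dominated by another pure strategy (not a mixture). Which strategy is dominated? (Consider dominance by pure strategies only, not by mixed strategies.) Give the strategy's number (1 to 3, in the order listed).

Column prefers columns that give Row less. Compare r2 with r1: -7 < 3, 5 < 6, -1 < 1, -6 < -4.
So r1 strictly dominates r2 for Column; r2 is strictly dominated.

2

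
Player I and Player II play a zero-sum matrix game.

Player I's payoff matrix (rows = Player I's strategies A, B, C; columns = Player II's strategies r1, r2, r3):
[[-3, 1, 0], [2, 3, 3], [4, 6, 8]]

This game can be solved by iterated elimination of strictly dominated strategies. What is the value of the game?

Row B is strictly dominated by row C (4>2, 6>3, 8>3); eliminate B.
Row A is strictly dominated by row C (4>-3, 6>1, 8>0); eliminate A.
Column r2 is strictly dominated by r1 for Player II (4<6); eliminate r2.
Column r3 is strictly dominated by r1 for Player II (4<8); eliminate r3.
Only (C, r1) remains, with payoff 4.

4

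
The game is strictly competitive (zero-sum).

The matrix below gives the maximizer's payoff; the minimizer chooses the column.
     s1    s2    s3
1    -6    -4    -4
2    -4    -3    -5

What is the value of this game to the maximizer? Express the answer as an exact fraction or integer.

Column s2 is strictly dominated by s1 for the minimizer (it gives the maximizer more in every row).
The remaining 2×2 game on (1, 2) × (s1, s3) has no saddle point. Let the maximizer play 1 with probability p; indifference gives −6p − 4(1−p) = −4p − 5(1−p), so p = 1/3.
Similarly the minimizer's optimal q on s1 is 1/3, and the value is -6·(1/3) + (-4)·(2/3) = -14/3.

-14/3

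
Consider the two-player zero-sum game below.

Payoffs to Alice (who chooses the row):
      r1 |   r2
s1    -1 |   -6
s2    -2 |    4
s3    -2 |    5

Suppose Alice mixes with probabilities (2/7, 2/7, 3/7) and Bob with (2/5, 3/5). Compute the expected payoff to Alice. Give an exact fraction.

Against (2/5, 3/5), each row's expected payoff is s1: -4; s2: 8/5; s3: 11/5.
Taking the (2/7, 2/7, 3/7)-weighted average: (2/7)·(-4) + (2/7)·(8/5) + (3/7)·(11/5) = 9/35.

9/35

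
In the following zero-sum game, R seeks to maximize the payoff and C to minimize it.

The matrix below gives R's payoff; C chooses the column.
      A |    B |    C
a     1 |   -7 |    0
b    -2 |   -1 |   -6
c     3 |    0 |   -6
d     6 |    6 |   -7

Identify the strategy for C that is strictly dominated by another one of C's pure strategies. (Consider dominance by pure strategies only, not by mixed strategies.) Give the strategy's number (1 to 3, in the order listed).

C prefers columns that give R less. Compare A with C: 0 < 1, -6 < -2, -6 < 3, -7 < 6.
So C strictly dominates A for C; A is strictly dominated.

1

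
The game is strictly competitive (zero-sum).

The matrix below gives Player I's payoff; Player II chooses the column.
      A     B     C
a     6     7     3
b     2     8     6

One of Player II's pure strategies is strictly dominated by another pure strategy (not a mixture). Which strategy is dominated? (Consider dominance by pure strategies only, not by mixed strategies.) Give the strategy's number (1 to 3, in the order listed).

2

Player II prefers columns that give Player I less. Compare B with A: 6 < 7, 2 < 8.
So A strictly dominates B for Player II; B is strictly dominated.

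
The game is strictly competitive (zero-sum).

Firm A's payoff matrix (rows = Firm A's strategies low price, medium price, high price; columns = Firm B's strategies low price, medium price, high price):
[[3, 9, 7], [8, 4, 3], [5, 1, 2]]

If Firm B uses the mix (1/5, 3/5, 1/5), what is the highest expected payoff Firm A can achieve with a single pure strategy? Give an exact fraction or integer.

low price: (3)·(1/5) + (9)·(3/5) + (7)·(1/5) = 37/5.
medium price: (8)·(1/5) + (4)·(3/5) + (3)·(1/5) = 23/5.
high price: (5)·(1/5) + (1)·(3/5) + (2)·(1/5) = 2.
The best pure response is low price with expected payoff 37/5.

37/5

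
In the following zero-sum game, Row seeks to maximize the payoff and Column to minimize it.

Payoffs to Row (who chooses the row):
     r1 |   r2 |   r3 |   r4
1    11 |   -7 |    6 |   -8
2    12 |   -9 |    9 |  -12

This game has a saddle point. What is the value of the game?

Row minima: -8, -12 → Row's maximin is -8.
Column maxima: 12, -7, 9, -8 → Column's minimax is -8.
They coincide at (1, r4), so the value is -8.

-8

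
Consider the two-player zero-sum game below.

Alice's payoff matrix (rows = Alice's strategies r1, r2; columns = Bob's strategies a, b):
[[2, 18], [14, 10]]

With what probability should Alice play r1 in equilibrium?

1/5

Row minima are 2 and 10, so Alice's maximin is 10; column maxima are 14 and 18, so Bob's minimax is 14. These differ, so the equilibrium is in mixed strategies.
Let Alice play r1 with probability p. Bob is indifferent when 2p + 14(1−p) = 18p + 10(1−p), giving p = 1/5.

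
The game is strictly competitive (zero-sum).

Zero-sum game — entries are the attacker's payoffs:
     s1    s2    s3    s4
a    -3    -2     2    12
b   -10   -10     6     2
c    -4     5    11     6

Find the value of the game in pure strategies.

Row minima: -3, -10, -4 → the attacker's maximin is -3.
Column maxima: -3, 5, 11, 12 → the defender's minimax is -3.
They coincide at (a, s1), so the value is -3.

-3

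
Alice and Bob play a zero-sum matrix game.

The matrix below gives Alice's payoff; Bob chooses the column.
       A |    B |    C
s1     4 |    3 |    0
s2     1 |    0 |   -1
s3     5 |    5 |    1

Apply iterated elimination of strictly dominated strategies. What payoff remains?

Row s2 is strictly dominated by row s1 (4>1, 3>0, 0>-1); eliminate s2.
Row s1 is strictly dominated by row s3 (5>4, 5>3, 1>0); eliminate s1.
Column B is strictly dominated by C for Bob (1<5); eliminate B.
Column A is strictly dominated by C for Bob (1<5); eliminate A.
Only (s3, C) remains, with payoff 1.

1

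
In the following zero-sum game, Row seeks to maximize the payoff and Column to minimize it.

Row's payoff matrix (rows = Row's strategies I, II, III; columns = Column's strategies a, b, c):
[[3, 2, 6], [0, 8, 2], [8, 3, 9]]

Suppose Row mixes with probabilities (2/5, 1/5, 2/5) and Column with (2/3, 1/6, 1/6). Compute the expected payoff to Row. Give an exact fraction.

23/5

Against (2/3, 1/6, 1/6), each row's expected payoff is I: 10/3; II: 5/3; III: 22/3.
Taking the (2/5, 1/5, 2/5)-weighted average: (2/5)·(10/3) + (1/5)·(5/3) + (2/5)·(22/3) = 23/5.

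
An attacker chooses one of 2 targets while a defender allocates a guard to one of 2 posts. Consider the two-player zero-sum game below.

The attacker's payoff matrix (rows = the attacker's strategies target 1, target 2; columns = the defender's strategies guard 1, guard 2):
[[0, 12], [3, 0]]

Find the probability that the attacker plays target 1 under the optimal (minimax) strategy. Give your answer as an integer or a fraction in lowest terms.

Row minima are 0 and 0, so the attacker's maximin is 0; column maxima are 3 and 12, so the defender's minimax is 3. These differ, so the equilibrium is in mixed strategies.
Let the attacker play target 1 with probability p. The defender is indifferent when 3(1−p) = 12p, giving p = 1/5.

1/5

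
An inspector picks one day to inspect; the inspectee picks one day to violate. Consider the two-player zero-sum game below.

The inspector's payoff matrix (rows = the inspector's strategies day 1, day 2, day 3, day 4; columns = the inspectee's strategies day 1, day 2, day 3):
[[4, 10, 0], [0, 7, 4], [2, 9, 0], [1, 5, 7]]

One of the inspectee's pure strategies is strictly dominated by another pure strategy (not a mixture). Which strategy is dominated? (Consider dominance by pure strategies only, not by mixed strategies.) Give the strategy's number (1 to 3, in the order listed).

2

The inspectee prefers columns that give the inspector less. Compare day 2 with day 1: 4 < 10, 0 < 7, 2 < 9, 1 < 5.
So day 1 strictly dominates day 2 for the inspectee; day 2 is strictly dominated.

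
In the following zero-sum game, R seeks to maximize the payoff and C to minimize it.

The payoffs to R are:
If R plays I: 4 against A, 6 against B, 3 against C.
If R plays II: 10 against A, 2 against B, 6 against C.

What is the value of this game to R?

Column A is strictly dominated by C for C (it gives R more in every row).
The remaining 2×2 game on (I, II) × (B, C) has no saddle point. Let R play I with probability p; indifference gives 6p + 2(1−p) = 3p + 6(1−p), so p = 4/7.
Similarly C's optimal q on B is 3/7, and the value is 6·(3/7) + (3)·(4/7) = 30/7.

30/7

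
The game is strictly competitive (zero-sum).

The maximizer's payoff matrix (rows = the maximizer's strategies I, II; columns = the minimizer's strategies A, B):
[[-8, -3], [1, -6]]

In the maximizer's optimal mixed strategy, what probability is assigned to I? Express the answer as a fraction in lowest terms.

Row minima are -8 and -6, so the maximizer's maximin is -6; column maxima are 1 and -3, so the minimizer's minimax is -3. These differ, so the equilibrium is in mixed strategies.
Let the maximizer play I with probability p. The minimizer is indifferent when −8p + (1−p) = −3p − 6(1−p), giving p = 7/12.

7/12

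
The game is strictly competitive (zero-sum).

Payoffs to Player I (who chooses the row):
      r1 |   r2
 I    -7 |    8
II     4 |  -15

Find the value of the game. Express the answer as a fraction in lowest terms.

-73/34

Row minima are -7 and -15, so Player I's maximin is -7; column maxima are 4 and 8, so Player II's minimax is 4. These differ, so the equilibrium is in mixed strategies.
Let Player I play I with probability p. Player II is indifferent when −7p + 4(1−p) = 8p − 15(1−p), giving p = 19/34.
Let Player II play r1 with probability q. Player I is indifferent when −7q + 8(1−q) = 4q − 15(1−q), giving q = 23/34.
The value is -7·(23/34) + (8)·(11/34) = -73/34.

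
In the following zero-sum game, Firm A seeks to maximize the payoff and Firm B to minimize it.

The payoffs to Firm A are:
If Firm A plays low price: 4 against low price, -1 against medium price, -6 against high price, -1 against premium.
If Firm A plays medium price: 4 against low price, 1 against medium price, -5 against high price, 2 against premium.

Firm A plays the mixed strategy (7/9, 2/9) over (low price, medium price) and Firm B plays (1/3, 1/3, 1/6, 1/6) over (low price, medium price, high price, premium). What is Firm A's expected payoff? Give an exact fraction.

7/54

Against (1/3, 1/3, 1/6, 1/6), each row's expected payoff is low price: -1/6; medium price: 7/6.
Taking the (7/9, 2/9)-weighted average: (7/9)·(-1/6) + (2/9)·(7/6) = 7/54.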